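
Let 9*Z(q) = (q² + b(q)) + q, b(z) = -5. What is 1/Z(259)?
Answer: 3/22445 ≈ 0.00013366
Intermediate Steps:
Z(q) = -5/9 + q/9 + q²/9 (Z(q) = ((q² - 5) + q)/9 = ((-5 + q²) + q)/9 = (-5 + q + q²)/9 = -5/9 + q/9 + q²/9)
1/Z(259) = 1/(-5/9 + (⅑)*259 + (⅑)*259²) = 1/(-5/9 + 259/9 + (⅑)*67081) = 1/(-5/9 + 259/9 + 67081/9) = 1/(22445/3) = 3/22445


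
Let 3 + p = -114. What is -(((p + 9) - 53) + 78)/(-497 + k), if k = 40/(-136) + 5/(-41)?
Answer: -57851/346699 ≈ -0.16686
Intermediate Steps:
p = -117 (p = -3 - 114 = -117)
k = -290/697 (k = 40*(-1/136) + 5*(-1/41) = -5/17 - 5/41 = -290/697 ≈ -0.41607)
-(((p + 9) - 53) + 78)/(-497 + k) = -(((-117 + 9) - 53) + 78)/(-497 - 290/697) = -((-108 - 53) + 78)/(-346699/697) = -(-161 + 78)*(-697)/346699 = -(-83)*(-697)/346699 = -1*57851/346699 = -57851/346699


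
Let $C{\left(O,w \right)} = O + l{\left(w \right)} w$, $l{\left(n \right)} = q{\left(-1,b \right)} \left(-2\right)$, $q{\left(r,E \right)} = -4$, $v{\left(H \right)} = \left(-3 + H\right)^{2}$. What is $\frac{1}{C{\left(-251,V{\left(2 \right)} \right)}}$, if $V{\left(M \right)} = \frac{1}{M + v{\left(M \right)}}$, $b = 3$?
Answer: $- \frac{3}{745} \approx -0.0040268$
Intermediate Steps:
$V{\left(M \right)} = \frac{1}{M + \left(-3 + M\right)^{2}}$
$l{\left(n \right)} = 8$ ($l{\left(n \right)} = \left(-4\right) \left(-2\right) = 8$)
$C{\left(O,w \right)} = O + 8 w$
$\frac{1}{C{\left(-251,V{\left(2 \right)} \right)}} = \frac{1}{-251 + \frac{8}{2 + \left(-3 + 2\right)^{2}}} = \frac{1}{-251 + \frac{8}{2 + \left(-1\right)^{2}}} = \frac{1}{-251 + \frac{8}{2 + 1}} = \frac{1}{-251 + \frac{8}{3}} = \frac{1}{- \frac{745}{3}} = - \frac{3}{745}$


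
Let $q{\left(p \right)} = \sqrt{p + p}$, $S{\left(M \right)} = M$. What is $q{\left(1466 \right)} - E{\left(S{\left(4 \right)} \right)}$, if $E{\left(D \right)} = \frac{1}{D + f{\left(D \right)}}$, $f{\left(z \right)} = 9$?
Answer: $- \frac{1}{13} + 2 \sqrt{733} \approx 54.071$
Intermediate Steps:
$q{\left(p \right)} = \sqrt{2} \sqrt{p}$ ($q{\left(p \right)} = \sqrt{2 p} = \sqrt{2} \sqrt{p}$)
$E{\left(D \right)} = \frac{1}{9 + D}$ ($E{\left(D \right)} = \frac{1}{D + 9} = \frac{1}{9 + D}$)
$q{\left(1466 \right)} - E{\left(S{\left(4 \right)} \right)} = \sqrt{2} \sqrt{1466} - \frac{1}{9 + 4} = 2 \sqrt{733} - \frac{1}{13} = - \frac{1}{13} + 2 \sqrt{733}$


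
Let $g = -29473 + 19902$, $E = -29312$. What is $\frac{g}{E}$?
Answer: $\frac{9571}{29312} \approx 0.32652$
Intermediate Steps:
$g = -9571$
$\frac{g}{E} = - \frac{9571}{-29312} = \left(-9571\right) \left(- \frac{1}{29312}\right) = \frac{9571}{29312}$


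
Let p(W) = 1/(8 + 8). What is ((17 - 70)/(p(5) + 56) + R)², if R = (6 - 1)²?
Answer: 465566929/804609 ≈ 578.63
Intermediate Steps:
p(W) = 1/16
R = 25 (R = 5² = 25)
((17 - 70)/(p(5) + 56) + R)² = ((17 - 70)/(1/16 + 56) + 25)² = (-53/897/16 + 25)² = (-53*16/897 + 25)² = (-848/897 + 25)² = (21577/897)² = 465566929/804609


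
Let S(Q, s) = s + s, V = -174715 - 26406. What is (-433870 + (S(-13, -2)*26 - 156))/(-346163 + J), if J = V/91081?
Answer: 6590165755/5254845554 ≈ 1.2541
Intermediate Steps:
V = -201121
S(Q, s) = 2*s
J = -201121/91081 ≈ -2.2082
(-433870 + (S(-13, -2)*26 - 156))/(-346163 + J) = (-433870 + ((2*(-2))*26 - 156))/(-346163 - 201121/91081) = (-433870 + (-4*26 - 156))/(-31529073324/91081) = (-433870 + (-104 - 156))*(-91081/31529073324) = (-433870 - 260)*(-91081/31529073324) = -434130*(-91081/31529073324) = 6590165755/5254845554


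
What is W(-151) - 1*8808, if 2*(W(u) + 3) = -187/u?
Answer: -2660735/302 ≈ -8810.4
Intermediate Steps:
W(u) = -3 - 187/(2*u) (W(u) = -3 + (-187/u)/2 = -3 - 187/(2*u))
W(-151) - 1*8808 = (-3 - 187/2/(-151)) - 1*8808 = (-3 - 187/2*(-1/151)) - 8808 = (-3 + 187/302) - 8808 = -719/302 - 8808 = -2660735/302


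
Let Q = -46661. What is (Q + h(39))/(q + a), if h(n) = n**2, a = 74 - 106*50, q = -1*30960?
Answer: 610/489 ≈ 1.2474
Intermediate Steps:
q = -30960
a = -5226 (a = 74 - 5300 = -5226)
(Q + h(39))/(q + a) = (-46661 + 39**2)/(-30960 - 5226) = (-46661 + 1521)/(-36186) = -45140*(-1/36186) = 610/489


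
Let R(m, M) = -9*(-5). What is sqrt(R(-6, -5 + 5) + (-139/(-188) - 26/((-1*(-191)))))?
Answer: sqrt(14700026017)/17954 ≈ 6.7530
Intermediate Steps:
R(m, M) = 45
sqrt(R(-6, -5 + 5) + (-139/(-188) - 26/((-1*(-191))))) = sqrt(45 + (-139/(-188) - 26/((-1*(-191))))) = sqrt(45 + (-139*(-1/188) - 26/191)) = sqrt(45 + (139/188 - 26*1/191)) = sqrt(45 + (139/188 - 26/191)) = sqrt(45 + 21661/35908) = sqrt(1637521/35908) = sqrt(14700026017)/17954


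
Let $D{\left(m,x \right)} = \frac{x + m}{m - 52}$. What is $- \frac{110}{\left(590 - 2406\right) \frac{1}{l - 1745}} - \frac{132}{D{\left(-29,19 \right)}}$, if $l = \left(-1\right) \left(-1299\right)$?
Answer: $- \frac{2488409}{2270} \approx -1096.2$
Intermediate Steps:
$D{\left(m,x \right)} = \frac{m + x}{-52 + m}$
$l = 1299$
$- \frac{110}{\left(590 - 2406\right) \frac{1}{l - 1745}} - \frac{132}{D{\left(-29,19 \right)}} = - \frac{110}{\left(590 - 2406\right) \frac{1}{1299 - 1745}} - \frac{132}{\frac{1}{-52 - 29} \left(-29 + 19\right)} = - \frac{110}{\left(-1816\right) \frac{1}{-446}} - \frac{132}{\frac{1}{-81} \left(-10\right)} = - \frac{110}{\left(-1816\right) \left(- \frac{1}{446}\right)} - \frac{132}{\left(- \frac{1}{81}\right) \left(-10\right)} = - \frac{110}{\frac{908}{223}} - \frac{132}{\frac{10}{81}} = \left(-110\right) \frac{223}{908} - \frac{5346}{5} = - \frac{12265}{454} - \frac{5346}{5} = - \frac{2488409}{2270}$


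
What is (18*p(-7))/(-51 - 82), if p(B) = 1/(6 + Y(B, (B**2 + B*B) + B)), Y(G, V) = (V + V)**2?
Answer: -9/2203145 ≈ -4.0851e-6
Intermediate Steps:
Y(G, V) = 4*V**2 (Y(G, V) = (2*V)**2 = 4*V**2)
p(B) = 1/(6 + 4*(B + 2*B**2)**2) (p(B) = 1/(6 + 4*((B**2 + B*B) + B)**2) = 1/(6 + 4*((B**2 + B**2) + B)**2) = 1/(6 + 4*(2*B**2 + B)**2) = 1/(6 + 4*(B + 2*B**2)**2))
(18*p(-7))/(-51 - 82) = (18*(1/(2*(3 + 2*(-7)**2*(1 + 2*(-7))**2))))/(-51 - 82) = (18*(1/(2*(3 + 2*49*(1 - 14)**2))))/(-133) = (18*(1/(2*(3 + 2*49*(-13)**2))))*(-1/133) = (18*(1/(2*(3 + 2*49*169))))*(-1/133) = (18*(1/(2*(3 + 16562))))*(-1/133) = (18*((1/2)/16565))*(-1/133) = (18*((1/2)*(1/16565)))*(-1/133) = (18*(1/33130))*(-1/133) = (9/16565)*(-1/133) = -9/2203145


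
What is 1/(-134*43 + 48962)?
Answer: 1/43200 ≈ 2.3148e-5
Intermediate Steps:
1/(-134*43 + 48962) = 1/(-5762 + 48962) = 1/43200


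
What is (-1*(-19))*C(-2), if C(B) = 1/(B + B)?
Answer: -19/4 ≈ -4.7500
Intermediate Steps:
C(B) = 1/(2*B)
(-1*(-19))*C(-2) = (-1*(-19))*((½)/(-2)) = 19*((½)*(-½)) = 19*(-¼) = -19/4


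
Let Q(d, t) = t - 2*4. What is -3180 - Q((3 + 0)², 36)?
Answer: -3208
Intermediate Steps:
Q(d, t) = -8 + t (Q(d, t) = t - 8 = -8 + t)
-3180 - Q((3 + 0)², 36) = -3180 - (-8 + 36) = -3180 - 1*28 = -3180 - 28 = -3208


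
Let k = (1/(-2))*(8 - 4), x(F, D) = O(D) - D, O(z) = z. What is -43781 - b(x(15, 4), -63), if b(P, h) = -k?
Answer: -43783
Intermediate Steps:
x(F, D) = 0 (x(F, D) = D - D = 0)
k = -2 (k = (1*(-1/2))*4 = -1/2*4 = -2)
b(P, h) = 2 (b(P, h) = -1*(-2) = 2)
-43781 - b(x(15, 4), -63) = -43781 - 1*2 = -43781 - 2 = -43783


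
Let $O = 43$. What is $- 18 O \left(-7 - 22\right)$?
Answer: $22446$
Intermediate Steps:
$- 18 O \left(-7 - 22\right) = \left(-18\right) 43 \left(-7 - 22\right) = - 774 \left(-7 - 22\right) = \left(-774\right) \left(-29\right) = 22446$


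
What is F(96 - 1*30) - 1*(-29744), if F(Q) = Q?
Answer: 29810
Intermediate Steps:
F(96 - 1*30) - 1*(-29744) = (96 - 1*30) - 1*(-29744) = (96 - 30) + 29744 = 66 + 29744 = 29810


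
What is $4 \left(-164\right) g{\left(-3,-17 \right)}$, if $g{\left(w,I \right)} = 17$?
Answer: $-11152$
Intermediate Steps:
$4 \left(-164\right) g{\left(-3,-17 \right)} = 4 \left(-164\right) 17 = \left(-656\right) 17 = -11152$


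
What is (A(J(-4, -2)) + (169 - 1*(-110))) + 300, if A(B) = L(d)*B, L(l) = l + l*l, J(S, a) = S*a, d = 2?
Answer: 627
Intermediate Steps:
L(l) = l + l²
A(B) = 6*B (A(B) = (2*(1 + 2))*B = (2*3)*B = 6*B)
(A(J(-4, -2)) + (169 - 1*(-110))) + 300 = (6*(-4*(-2)) + (169 - 1*(-110))) + 300 = (6*8 + (169 + 110)) + 300 = (48 + 279) + 300 = 327 + 300 = 627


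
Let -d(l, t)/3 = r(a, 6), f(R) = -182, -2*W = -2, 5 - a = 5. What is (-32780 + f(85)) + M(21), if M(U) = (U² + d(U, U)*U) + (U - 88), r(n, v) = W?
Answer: -32651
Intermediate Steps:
a = 0 (a = 5 - 1*5 = 5 - 5 = 0)
W = 1 (W = -½*(-2) = 1)
r(n, v) = 1
d(l, t) = -3 (d(l, t) = -3*1 = -3)
M(U) = -88 + U² - 2*U (M(U) = (U² - 3*U) + (U - 88) = (U² - 3*U) + (-88 + U) = -88 + U² - 2*U)
(-32780 + f(85)) + M(21) = (-32780 - 182) + (-88 + 21² - 2*21) = -32962 + (-88 + 441 - 42) = -32962 + 311 = -32651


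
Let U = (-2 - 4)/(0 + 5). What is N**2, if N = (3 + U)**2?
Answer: 6561/625 ≈ 10.498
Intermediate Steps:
U = -6/5 ≈ -1.2000
N = 81/25 (N = (3 - 6/5)**2 = (9/5)**2 = 81/25 ≈ 3.2400)
N**2 = (81/25)**2 = 6561/625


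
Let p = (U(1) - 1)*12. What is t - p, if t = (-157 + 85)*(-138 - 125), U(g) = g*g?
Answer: 18936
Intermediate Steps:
U(g) = g**2
t = 18936 (t = -72*(-263) = 18936)
p = 0 (p = (1**2 - 1)*12 = (1 - 1)*12 = 0*12 = 0)
t - p = 18936 - 1*0 = 18936 + 0 = 18936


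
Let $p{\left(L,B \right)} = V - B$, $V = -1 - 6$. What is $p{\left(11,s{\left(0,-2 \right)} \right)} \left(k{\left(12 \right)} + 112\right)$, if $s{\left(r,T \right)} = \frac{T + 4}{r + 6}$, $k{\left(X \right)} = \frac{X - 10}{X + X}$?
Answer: $- \frac{14795}{18} \approx -821.94$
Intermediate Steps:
$k{\left(X \right)} = \frac{-10 + X}{2 X}$
$V = -7$ ($V = -1 - 6 = -7$)
$s{\left(r,T \right)} = \frac{4 + T}{6 + r}$
$p{\left(L,B \right)} = -7 - B$
$p{\left(11,s{\left(0,-2 \right)} \right)} \left(k{\left(12 \right)} + 112\right) = \left(-7 - \frac{4 - 2}{6 + 0}\right) \left(\frac{-10 + 12}{2 \cdot 12} + 112\right) = \left(-7 - \frac{1}{6} \cdot 2\right) \left(\frac{1}{2} \cdot \frac{1}{12} \cdot 2 + 112\right) = \left(-7 - \frac{1}{6} \cdot 2\right) \left(\frac{1}{12} + 112\right) = \left(-7 - \frac{1}{3}\right) \frac{1345}{12} = \left(- \frac{22}{3}\right) \frac{1345}{12} = - \frac{14795}{18}$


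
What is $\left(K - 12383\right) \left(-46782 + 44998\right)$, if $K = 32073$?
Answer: $-35126960$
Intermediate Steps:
$\left(K - 12383\right) \left(-46782 + 44998\right) = \left(32073 - 12383\right) \left(-46782 + 44998\right) = 19690 \left(-1784\right) = -35126960$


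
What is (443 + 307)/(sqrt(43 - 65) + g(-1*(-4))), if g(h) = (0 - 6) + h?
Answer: -750/13 - 375*I*sqrt(22)/13 ≈ -57.692 - 135.3*I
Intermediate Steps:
g(h) = -6 + h
(443 + 307)/(sqrt(43 - 65) + g(-1*(-4))) = (443 + 307)/(sqrt(43 - 65) + (-6 - 1*(-4))) = 750/(sqrt(-22) + (-6 + 4)) = 750/(I*sqrt(22) - 2) = 750/(-2 + I*sqrt(22))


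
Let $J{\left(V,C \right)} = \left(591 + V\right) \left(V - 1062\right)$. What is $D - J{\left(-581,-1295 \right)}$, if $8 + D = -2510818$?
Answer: $-2494396$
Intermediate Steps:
$D = -2510826$ ($D = -8 - 2510818 = -2510826$)
$J{\left(V,C \right)} = \left(-1062 + V\right) \left(591 + V\right)$ ($J{\left(V,C \right)} = \left(591 + V\right) \left(-1062 + V\right) = \left(-1062 + V\right) \left(591 + V\right)$)
$D - J{\left(-581,-1295 \right)} = -2510826 - \left(-627642 + \left(-581\right)^{2} - -273651\right) = -2510826 - \left(-627642 + 337561 + 273651\right) = -2510826 - -16430 = -2510826 + 16430 = -2494396$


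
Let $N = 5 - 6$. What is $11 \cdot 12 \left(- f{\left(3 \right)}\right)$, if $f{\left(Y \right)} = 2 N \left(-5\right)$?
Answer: $-1320$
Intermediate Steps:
$N = -1$ ($N = 5 - 6 = -1$)
$f{\left(Y \right)} = 10$ ($f{\left(Y \right)} = 2 \left(-1\right) \left(-5\right) = \left(-2\right) \left(-5\right) = 10$)
$11 \cdot 12 \left(- f{\left(3 \right)}\right) = 11 \cdot 12 \left(\left(-1\right) 10\right) = 132 \left(-10\right) = -1320$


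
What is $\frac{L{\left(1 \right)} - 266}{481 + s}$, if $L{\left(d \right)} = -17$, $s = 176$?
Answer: $- \frac{283}{657} \approx -0.43075$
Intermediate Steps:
$\frac{L{\left(1 \right)} - 266}{481 + s} = \frac{-17 - 266}{481 + 176} = - \frac{283}{657}$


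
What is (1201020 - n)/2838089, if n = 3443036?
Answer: -2242016/2838089 ≈ -0.78997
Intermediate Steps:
(1201020 - n)/2838089 = (1201020 - 1*3443036)/2838089 = (1201020 - 3443036)*(1/2838089) = -2242016*1/2838089 = -2242016/2838089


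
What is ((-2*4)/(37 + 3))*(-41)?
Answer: 41/5 ≈ 8.2000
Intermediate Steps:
((-2*4)/(37 + 3))*(-41) = -8/40*(-41) = -8*1/40*(-41) = -⅕*(-41) = 41/5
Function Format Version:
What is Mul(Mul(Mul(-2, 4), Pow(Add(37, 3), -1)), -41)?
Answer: Rational(41, 5) ≈ 8.2000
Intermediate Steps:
Mul(Mul(Mul(-2, 4), Pow(Add(37, 3), -1)), -41) = Mul(Mul(-8, Pow(40, -1)), -41) = Mul(Mul(-8, Rational(1, 40)), -41) = Mul(Rational(-1, 5), -41) = Rational(41, 5)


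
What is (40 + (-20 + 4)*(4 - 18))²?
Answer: 69696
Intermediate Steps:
(40 + (-20 + 4)*(4 - 18))² = (40 - 16*(-14))² = (40 + 224)² = 264² = 69696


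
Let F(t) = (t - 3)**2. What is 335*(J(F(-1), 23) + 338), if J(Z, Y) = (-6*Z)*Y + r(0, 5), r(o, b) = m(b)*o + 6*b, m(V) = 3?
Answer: -616400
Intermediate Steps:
F(t) = (-3 + t)**2
r(o, b) = 3*o + 6*b
J(Z, Y) = 30 - 6*Y*Z (J(Z, Y) = (-6*Z)*Y + (3*0 + 6*5) = -6*Y*Z + (0 + 30) = -6*Y*Z + 30 = 30 - 6*Y*Z)
335*(J(F(-1), 23) + 338) = 335*((30 - 6*23*(-3 - 1)**2) + 338) = 335*((30 - 6*23*(-4)**2) + 338) = 335*((30 - 6*23*16) + 338) = 335*((30 - 2208) + 338) = 335*(-2178 + 338) = 335*(-1840) = -616400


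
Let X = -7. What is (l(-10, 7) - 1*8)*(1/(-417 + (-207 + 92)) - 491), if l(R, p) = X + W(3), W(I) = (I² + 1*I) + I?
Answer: 0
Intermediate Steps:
W(I) = I² + 2*I (W(I) = (I² + I) + I = (I + I²) + I = I² + 2*I)
l(R, p) = 8 (l(R, p) = -7 + 3*(2 + 3) = -7 + 3*5 = -7 + 15 = 8)
(l(-10, 7) - 1*8)*(1/(-417 + (-207 + 92)) - 491) = (8 - 1*8)*(1/(-417 + (-207 + 92)) - 491) = (8 - 8)*(1/(-417 - 115) - 491) = 0*(1/(-532) - 491) = 0*(-1/532 - 491) = 0*(-261213/532) = 0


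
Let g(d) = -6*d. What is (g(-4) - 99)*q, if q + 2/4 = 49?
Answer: -7275/2 ≈ -3637.5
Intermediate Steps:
q = 97/2 (q = -½ + 49 = 97/2 ≈ 48.500)
(g(-4) - 99)*q = (-6*(-4) - 99)*(97/2) = (24 - 99)*(97/2) = -75*97/2 = -7275/2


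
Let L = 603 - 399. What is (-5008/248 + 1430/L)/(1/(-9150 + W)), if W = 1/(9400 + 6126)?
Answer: 5922176070613/49093212 ≈ 1.2063e+5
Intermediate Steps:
W = 1/15526 ≈ 6.4408e-5
L = 204
(-5008/248 + 1430/L)/(1/(-9150 + W)) = (-5008/248 + 1430/204)/(1/(-9150 + 1/15526)) = (-5008*1/248 + 1430*(1/204))/(1/(-142062899/15526)) = (-626/31 + 715/102)/(-15526/142062899) = -41687/3162*(-142062899/15526) = 5922176070613/49093212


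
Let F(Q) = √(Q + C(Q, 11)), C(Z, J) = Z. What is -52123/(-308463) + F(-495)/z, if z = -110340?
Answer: 52123/308463 - I*√110/36780 ≈ 0.16898 - 0.00028516*I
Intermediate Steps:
F(Q) = √2*√Q (F(Q) = √(Q + Q) = √(2*Q) = √2*√Q)
-52123/(-308463) + F(-495)/z = -52123/(-308463) + (√2*√(-495))/(-110340) = -52123*(-1/308463) + (√2*(3*I*√55))*(-1/110340) = 52123/308463 + (3*I*√110)*(-1/110340) = 52123/308463 - I*√110/36780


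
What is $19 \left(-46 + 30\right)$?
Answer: $-304$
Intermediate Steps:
$19 \left(-46 + 30\right) = 19 \left(-16\right) = -304$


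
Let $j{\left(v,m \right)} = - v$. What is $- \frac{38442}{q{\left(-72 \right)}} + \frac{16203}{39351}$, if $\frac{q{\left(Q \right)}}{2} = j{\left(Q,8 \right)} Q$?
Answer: $\frac{93373547}{22666176} \approx 4.1195$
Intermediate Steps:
$q{\left(Q \right)} = - 2 Q^{2}$ ($q{\left(Q \right)} = 2 - Q Q = 2 \left(- Q^{2}\right) = - 2 Q^{2}$)
$- \frac{38442}{q{\left(-72 \right)}} + \frac{16203}{39351} = - \frac{38442}{\left(-2\right) \left(-72\right)^{2}} + \frac{16203}{39351} = - \frac{38442}{\left(-2\right) 5184} + 16203 \cdot \frac{1}{39351} = - \frac{38442}{-10368} + \frac{5401}{13117} = \left(-38442\right) \left(- \frac{1}{10368}\right) + \frac{5401}{13117} = \frac{6407}{1728} + \frac{5401}{13117} = \frac{93373547}{22666176}$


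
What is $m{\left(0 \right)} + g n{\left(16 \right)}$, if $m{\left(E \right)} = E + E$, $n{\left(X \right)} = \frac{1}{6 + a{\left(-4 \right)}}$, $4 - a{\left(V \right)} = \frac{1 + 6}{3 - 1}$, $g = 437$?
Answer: $\frac{874}{13} \approx 67.231$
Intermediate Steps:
$a{\left(V \right)} = \frac{1}{2}$ ($a{\left(V \right)} = 4 - \frac{1 + 6}{3 - 1} = 4 - \frac{7}{2} = \frac{1}{2}$)
$n{\left(X \right)} = \frac{2}{13}$ ($n{\left(X \right)} = \frac{1}{6 + \frac{1}{2}} = \frac{1}{\frac{13}{2}} = \frac{2}{13}$)
$m{\left(E \right)} = 2 E$
$m{\left(0 \right)} + g n{\left(16 \right)} = 2 \cdot 0 + 437 \cdot \frac{2}{13} = 0 + \frac{874}{13} = \frac{874}{13}$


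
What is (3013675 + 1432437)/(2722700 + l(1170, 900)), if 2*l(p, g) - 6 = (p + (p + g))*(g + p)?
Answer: 404192/552373 ≈ 0.73174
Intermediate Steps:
l(p, g) = 3 + (g + p)*(g + 2*p)/2 (l(p, g) = 3 + ((p + (p + g))*(g + p))/2 = 3 + ((p + (g + p))*(g + p))/2 = 3 + ((g + 2*p)*(g + p))/2 = 3 + ((g + p)*(g + 2*p))/2 = 3 + (g + p)*(g + 2*p)/2)
(3013675 + 1432437)/(2722700 + l(1170, 900)) = (3013675 + 1432437)/(2722700 + (3 + 1170² + (½)*900² + (3/2)*900*1170)) = 4446112/(2722700 + (3 + 1368900 + (½)*810000 + 1579500)) = 4446112/(2722700 + (3 + 1368900 + 405000 + 1579500)) = 4446112/(2722700 + 3353403) = 4446112/6076103 = 4446112*(1/6076103) = 404192/552373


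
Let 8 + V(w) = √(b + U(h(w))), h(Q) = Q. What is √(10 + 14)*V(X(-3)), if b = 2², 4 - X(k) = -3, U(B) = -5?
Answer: 2*√6*(-8 + I) ≈ -39.192 + 4.899*I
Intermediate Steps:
X(k) = 7 (X(k) = 4 - 1*(-3) = 4 + 3 = 7)
b = 4
V(w) = -8 + I (V(w) = -8 + √(4 - 5) = -8 + √(-1) = -8 + I)
√(10 + 14)*V(X(-3)) = √(10 + 14)*(-8 + I) = √24*(-8 + I) = (2*√6)*(-8 + I) = 2*√6*(-8 + I)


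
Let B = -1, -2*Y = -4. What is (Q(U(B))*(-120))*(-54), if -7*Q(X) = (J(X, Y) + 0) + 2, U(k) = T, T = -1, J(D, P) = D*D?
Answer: -19440/7 ≈ -2777.1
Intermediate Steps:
Y = 2 (Y = -½*(-4) = 2)
J(D, P) = D²
U(k) = -1
Q(X) = -2/7 - X²/7 (Q(X) = -((X² + 0) + 2)/7 = -(X² + 2)/7 = -(2 + X²)/7 = -2/7 - X²/7)
(Q(U(B))*(-120))*(-54) = ((-2/7 - ⅐*(-1)²)*(-120))*(-54) = ((-2/7 - ⅐*1)*(-120))*(-54) = ((-2/7 - ⅐)*(-120))*(-54) = -3/7*(-120)*(-54) = (360/7)*(-54) = -19440/7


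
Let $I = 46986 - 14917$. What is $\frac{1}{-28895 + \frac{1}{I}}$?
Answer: $- \frac{32069}{926633754} \approx -3.4608 \cdot 10^{-5}$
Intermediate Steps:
$I = 32069$
$\frac{1}{-28895 + \frac{1}{I}} = \frac{1}{-28895 + \frac{1}{32069}} = \frac{1}{- \frac{926633754}{32069}} = - \frac{32069}{926633754}$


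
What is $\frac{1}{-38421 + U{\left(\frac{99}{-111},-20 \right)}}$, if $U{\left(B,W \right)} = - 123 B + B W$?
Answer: $- \frac{37}{1416858} \approx -2.6114 \cdot 10^{-5}$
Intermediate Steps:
$\frac{1}{-38421 + U{\left(\frac{99}{-111},-20 \right)}} = \frac{1}{-38421 + \frac{99}{-111} \left(-123 - 20\right)} = \frac{1}{-38421 + 99 \left(- \frac{1}{111}\right) \left(-143\right)} = \frac{1}{-38421 - - \frac{4719}{37}} = \frac{1}{-38421 + \frac{4719}{37}} = \frac{1}{- \frac{1416858}{37}} = - \frac{37}{1416858}$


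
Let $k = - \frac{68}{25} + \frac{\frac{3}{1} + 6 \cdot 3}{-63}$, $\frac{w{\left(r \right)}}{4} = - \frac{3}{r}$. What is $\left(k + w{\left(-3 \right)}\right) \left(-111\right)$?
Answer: $- \frac{2627}{25} \approx -105.08$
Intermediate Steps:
$w{\left(r \right)} = - \frac{12}{r}$ ($w{\left(r \right)} = 4 \left(- \frac{3}{r}\right) = - \frac{12}{r}$)
$k = - \frac{229}{75}$ ($k = \left(-68\right) \frac{1}{25} + \left(3 \cdot 1 + 18\right) \left(- \frac{1}{63}\right) = - \frac{68}{25} + \left(3 + 18\right) \left(- \frac{1}{63}\right) = - \frac{68}{25} + 21 \left(- \frac{1}{63}\right) = - \frac{68}{25} - \frac{1}{3} = - \frac{229}{75} \approx -3.0533$)
$\left(k + w{\left(-3 \right)}\right) \left(-111\right) = \left(- \frac{229}{75} - \frac{12}{-3}\right) \left(-111\right) = \left(- \frac{229}{75} - -4\right) \left(-111\right) = \left(- \frac{229}{75} + 4\right) \left(-111\right) = \frac{71}{75} \left(-111\right) = - \frac{2627}{25}$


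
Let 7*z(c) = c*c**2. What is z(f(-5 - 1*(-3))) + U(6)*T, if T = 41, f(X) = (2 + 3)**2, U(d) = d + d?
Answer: 19069/7 ≈ 2724.1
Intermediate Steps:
U(d) = 2*d
f(X) = 25 (f(X) = 5**2 = 25)
z(c) = c**3/7 (z(c) = (c*c**2)/7 = c**3/7)
z(f(-5 - 1*(-3))) + U(6)*T = (1/7)*25**3 + (2*6)*41 = (1/7)*15625 + 12*41 = 15625/7 + 492 = 19069/7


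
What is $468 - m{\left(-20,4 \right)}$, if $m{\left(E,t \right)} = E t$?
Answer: $548$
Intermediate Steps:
$468 - m{\left(-20,4 \right)} = 468 - \left(-20\right) 4 = 468 - -80 = 468 + 80 = 548$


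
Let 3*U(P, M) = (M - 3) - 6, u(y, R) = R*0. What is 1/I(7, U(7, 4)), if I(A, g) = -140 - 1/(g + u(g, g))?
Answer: -5/697 ≈ -0.0071736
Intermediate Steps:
u(y, R) = 0
U(P, M) = -3 + M/3 (U(P, M) = ((M - 3) - 6)/3 = ((-3 + M) - 6)/3 = (-9 + M)/3 = -3 + M/3)
I(A, g) = -140 - 1/g (I(A, g) = -140 - 1/(g + 0) = -140 - 1/g)
1/I(7, U(7, 4)) = 1/(-140 - 1/(-3 + (1/3)*4)) = 1/(-140 - 1/(-3 + 4/3)) = 1/(-140 - 1/(-5/3)) = 1/(-140 - 1*(-3/5)) = 1/(-140 + 3/5) = 1/(-697/5) = -5/697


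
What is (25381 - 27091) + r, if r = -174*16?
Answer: -4494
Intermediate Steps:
r = -2784
(25381 - 27091) + r = (25381 - 27091) - 2784 = -1710 - 2784 = -4494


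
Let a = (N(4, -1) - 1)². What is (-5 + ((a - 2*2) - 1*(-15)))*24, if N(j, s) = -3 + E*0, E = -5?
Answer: 528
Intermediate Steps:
N(j, s) = -3 (N(j, s) = -3 - 5*0 = -3 + 0 = -3)
a = 16 (a = (-3 - 1)² = (-4)² = 16)
(-5 + ((a - 2*2) - 1*(-15)))*24 = (-5 + ((16 - 2*2) - 1*(-15)))*24 = (-5 + ((16 - 4) + 15))*24 = (-5 + (12 + 15))*24 = (-5 + 27)*24 = 22*24 = 528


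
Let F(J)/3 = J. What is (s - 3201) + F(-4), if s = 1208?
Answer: -2005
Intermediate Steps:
F(J) = 3*J
(s - 3201) + F(-4) = (1208 - 3201) + 3*(-4) = -1993 - 12 = -2005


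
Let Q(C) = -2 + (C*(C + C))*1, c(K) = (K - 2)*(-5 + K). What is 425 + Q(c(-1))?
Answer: 1071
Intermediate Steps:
c(K) = (-5 + K)*(-2 + K) (c(K) = (-2 + K)*(-5 + K) = (-5 + K)*(-2 + K))
Q(C) = -2 + 2*C² (Q(C) = -2 + (C*(2*C))*1 = -2 + (2*C²)*1 = -2 + 2*C²)
425 + Q(c(-1)) = 425 + (-2 + 2*(10 + (-1)² - 7*(-1))²) = 425 + (-2 + 2*(10 + 1 + 7)²) = 425 + (-2 + 2*18²) = 425 + (-2 + 2*324) = 425 + (-2 + 648) = 425 + 646 = 1071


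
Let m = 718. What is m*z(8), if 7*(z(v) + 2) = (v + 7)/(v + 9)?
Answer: -160114/119 ≈ -1345.5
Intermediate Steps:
z(v) = -2 + (7 + v)/(7*(9 + v)) (z(v) = -2 + ((v + 7)/(v + 9))/7 = -2 + ((7 + v)/(9 + v))/7 = -2 + (7 + v)/(7*(9 + v)))
m*z(8) = 718*((-119 - 13*8)/(7*(9 + 8))) = 718*((1/7)*(-119 - 104)/17) = 718*((1/7)*(1/17)*(-223)) = 718*(-223/119) = -160114/119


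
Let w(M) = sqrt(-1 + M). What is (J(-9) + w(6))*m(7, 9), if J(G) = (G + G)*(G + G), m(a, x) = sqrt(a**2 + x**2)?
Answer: sqrt(130)*(324 + sqrt(5)) ≈ 3719.7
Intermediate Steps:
J(G) = 4*G**2 (J(G) = (2*G)*(2*G) = 4*G**2)
(J(-9) + w(6))*m(7, 9) = (4*(-9)**2 + sqrt(-1 + 6))*sqrt(7**2 + 9**2) = (4*81 + sqrt(5))*sqrt(49 + 81) = (324 + sqrt(5))*sqrt(130) = sqrt(130)*(324 + sqrt(5))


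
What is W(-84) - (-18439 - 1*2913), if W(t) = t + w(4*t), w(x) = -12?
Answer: 21256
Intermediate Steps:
W(t) = -12 + t (W(t) = t - 12 = -12 + t)
W(-84) - (-18439 - 1*2913) = (-12 - 84) - (-18439 - 1*2913) = -96 - (-18439 - 2913) = -96 - 1*(-21352) = -96 + 21352 = 21256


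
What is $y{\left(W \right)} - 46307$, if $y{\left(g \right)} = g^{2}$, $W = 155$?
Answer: $-22282$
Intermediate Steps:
$y{\left(W \right)} - 46307 = 155^{2} - 46307 = 24025 - 46307 = -22282$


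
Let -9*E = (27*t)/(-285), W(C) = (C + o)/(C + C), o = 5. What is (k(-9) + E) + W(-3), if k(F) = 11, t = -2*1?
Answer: 3034/285 ≈ 10.646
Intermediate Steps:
t = -2
W(C) = (5 + C)/(2*C) (W(C) = (C + 5)/(C + C) = (5 + C)/((2*C)) = (5 + C)*(1/(2*C)) = (5 + C)/(2*C))
E = -2/95 (E = -27*(-2)/(9*(-285)) = -(-6)*(-1)/285 = -⅑*18/95 = -2/95 ≈ -0.021053)
(k(-9) + E) + W(-3) = (11 - 2/95) + (½)*(5 - 3)/(-3) = 1043/95 + (½)*(-⅓)*2 = 1043/95 - ⅓ = 3034/285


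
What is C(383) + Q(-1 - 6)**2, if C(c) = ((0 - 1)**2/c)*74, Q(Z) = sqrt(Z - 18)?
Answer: -9501/383 ≈ -24.807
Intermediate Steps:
Q(Z) = sqrt(-18 + Z)
C(c) = 74/c (C(c) = ((-1)**2/c)*74 = (1/c)*74 = 74/c)
C(383) + Q(-1 - 6)**2 = 74/383 + (sqrt(-18 + (-1 - 6)))**2 = 74*(1/383) + (sqrt(-18 - 7))**2 = 74/383 + (sqrt(-25))**2 = 74/383 + (5*I)**2 = 74/383 - 25 = -9501/383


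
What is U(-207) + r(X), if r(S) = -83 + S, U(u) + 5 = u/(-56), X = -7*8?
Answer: -7857/56 ≈ -140.30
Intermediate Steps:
X = -56
U(u) = -5 - u/56 (U(u) = -5 + u/(-56) = -5 + u*(-1/56) = -5 - u/56)
U(-207) + r(X) = (-5 - 1/56*(-207)) + (-83 - 56) = (-5 + 207/56) - 139 = -73/56 - 139 = -7857/56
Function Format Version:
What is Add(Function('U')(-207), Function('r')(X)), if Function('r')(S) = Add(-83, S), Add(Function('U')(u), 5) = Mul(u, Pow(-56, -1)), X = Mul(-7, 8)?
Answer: Rational(-7857, 56) ≈ -140.30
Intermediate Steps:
X = -56
Function('U')(u) = Add(-5, Mul(Rational(-1, 56), u)) (Function('U')(u) = Add(-5, Mul(u, Pow(-56, -1))) = Add(-5, Mul(u, Rational(-1, 56))) = Add(-5, Mul(Rational(-1, 56), u)))
Add(Function('U')(-207), Function('r')(X)) = Add(Add(-5, Mul(Rational(-1, 56), -207)), Add(-83, -56)) = Add(Add(-5, Rational(207, 56)), -139) = Add(Rational(-73, 56), -139) = Rational(-7857, 56)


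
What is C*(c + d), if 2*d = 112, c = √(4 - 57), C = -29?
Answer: -1624 - 29*I*√53 ≈ -1624.0 - 211.12*I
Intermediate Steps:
c = I*√53 (c = √(-53) = I*√53 ≈ 7.2801*I)
d = 56 (d = (½)*112 = 56)
C*(c + d) = -29*(I*√53 + 56) = -29*(56 + I*√53) = -1624 - 29*I*√53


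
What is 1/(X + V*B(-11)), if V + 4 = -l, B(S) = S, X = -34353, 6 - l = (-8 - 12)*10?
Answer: -1/32043 ≈ -3.1208e-5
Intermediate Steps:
l = 206 (l = 6 - (-8 - 12)*10 = 6 - (-20)*10 = 6 - 1*(-200) = 6 + 200 = 206)
V = -210 (V = -4 - 1*206 = -4 - 206 = -210)
1/(X + V*B(-11)) = 1/(-34353 - 210*(-11)) = 1/(-34353 + 2310) = 1/(-32043) = -1/32043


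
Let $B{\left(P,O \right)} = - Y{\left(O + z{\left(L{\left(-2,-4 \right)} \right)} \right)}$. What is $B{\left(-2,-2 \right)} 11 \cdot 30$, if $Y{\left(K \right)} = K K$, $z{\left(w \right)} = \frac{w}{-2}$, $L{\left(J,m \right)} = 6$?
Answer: $-8250$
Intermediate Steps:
$z{\left(w \right)} = - \frac{w}{2}$ ($z{\left(w \right)} = w \left(- \frac{1}{2}\right) = - \frac{w}{2}$)
$Y{\left(K \right)} = K^{2}$
$B{\left(P,O \right)} = - \left(-3 + O\right)^{2}$ ($B{\left(P,O \right)} = - \left(O - 3\right)^{2} = - \left(-3 + O\right)^{2}$)
$B{\left(-2,-2 \right)} 11 \cdot 30 = - \left(-3 - 2\right)^{2} \cdot 11 \cdot 30 = - \left(-5\right)^{2} \cdot 11 \cdot 30 = \left(-1\right) 25 \cdot 11 \cdot 30 = \left(-25\right) 11 \cdot 30 = \left(-275\right) 30 = -8250$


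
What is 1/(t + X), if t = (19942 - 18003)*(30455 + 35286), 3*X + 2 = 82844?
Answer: 1/127499413 ≈ 7.8432e-9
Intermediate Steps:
X = 27614 (X = -2/3 + (1/3)*82844 = -2/3 + 82844/3 = 27614)
t = 127471799 (t = 1939*65741 = 127471799)
1/(t + X) = 1/(127471799 + 27614) = 1/127499413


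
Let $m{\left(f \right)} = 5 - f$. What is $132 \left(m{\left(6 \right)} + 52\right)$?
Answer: $6732$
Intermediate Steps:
$132 \left(m{\left(6 \right)} + 52\right) = 132 \left(\left(5 - 6\right) + 52\right) = 132 \left(-1 + 52\right) = 132 \cdot 51 = 6732$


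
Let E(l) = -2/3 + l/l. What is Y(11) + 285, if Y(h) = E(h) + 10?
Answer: 886/3 ≈ 295.33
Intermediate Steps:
E(l) = ⅓ (E(l) = -2*⅓ + 1 = -⅔ + 1 = ⅓)
Y(h) = 31/3 (Y(h) = ⅓ + 10 = 31/3)
Y(11) + 285 = 31/3 + 285 = 886/3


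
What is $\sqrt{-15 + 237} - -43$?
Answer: $43 + \sqrt{222} \approx 57.9$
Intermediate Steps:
$\sqrt{-15 + 237} - -43 = \sqrt{222} + 43 = 43 + \sqrt{222}$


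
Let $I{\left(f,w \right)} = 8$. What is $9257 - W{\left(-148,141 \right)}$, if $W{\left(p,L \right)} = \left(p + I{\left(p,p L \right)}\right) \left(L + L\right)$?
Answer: $48737$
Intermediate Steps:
$W{\left(p,L \right)} = 2 L \left(8 + p\right)$ ($W{\left(p,L \right)} = \left(p + 8\right) \left(L + L\right) = \left(8 + p\right) 2 L = 2 L \left(8 + p\right)$)
$9257 - W{\left(-148,141 \right)} = 9257 - 2 \cdot 141 \left(8 - 148\right) = 9257 - 2 \cdot 141 \left(-140\right) = 9257 - -39480 = 9257 + 39480 = 48737$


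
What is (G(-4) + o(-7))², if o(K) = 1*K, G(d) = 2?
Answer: 25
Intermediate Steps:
o(K) = K
(G(-4) + o(-7))² = (2 - 7)² = (-5)² = 25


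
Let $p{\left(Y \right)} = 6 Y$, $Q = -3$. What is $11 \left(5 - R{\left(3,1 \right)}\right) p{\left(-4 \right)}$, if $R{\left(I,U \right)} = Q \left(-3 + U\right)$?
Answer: $264$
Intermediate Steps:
$R{\left(I,U \right)} = 9 - 3 U$ ($R{\left(I,U \right)} = - 3 \left(-3 + U\right) = 9 - 3 U$)
$11 \left(5 - R{\left(3,1 \right)}\right) p{\left(-4 \right)} = 11 \left(5 - \left(9 - 3\right)\right) 6 \left(-4\right) = 11 \left(5 - \left(9 - 3\right)\right) \left(-24\right) = 11 \left(5 - 6\right) \left(-24\right) = 11 \left(-1\right) \left(-24\right) = \left(-11\right) \left(-24\right) = 264$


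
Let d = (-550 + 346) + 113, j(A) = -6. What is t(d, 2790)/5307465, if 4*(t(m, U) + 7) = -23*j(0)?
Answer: 11/2122986 ≈ 5.1814e-6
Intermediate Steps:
d = -91 (d = -204 + 113 = -91)
t(m, U) = 55/2 (t(m, U) = -7 + (-23*(-6))/4 = -7 + (¼)*138 = -7 + 69/2 = 55/2)
t(d, 2790)/5307465 = (55/2)/5307465 = (55/2)*(1/5307465) = 11/2122986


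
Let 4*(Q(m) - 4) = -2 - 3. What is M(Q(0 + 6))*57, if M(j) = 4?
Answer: 228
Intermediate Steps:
Q(m) = 11/4 (Q(m) = 4 + (-2 - 3)/4 = 4 + (¼)*(-5) = 4 - 5/4 = 11/4)
M(Q(0 + 6))*57 = 4*57 = 228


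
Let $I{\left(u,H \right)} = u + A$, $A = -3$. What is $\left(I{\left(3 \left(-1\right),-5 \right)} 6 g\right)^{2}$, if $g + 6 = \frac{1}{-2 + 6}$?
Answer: $42849$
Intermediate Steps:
$g = - \frac{23}{4}$ ($g = -6 + \frac{1}{-2 + 6} = -6 + \frac{1}{4} = - \frac{23}{4} \approx -5.75$)
$I{\left(u,H \right)} = -3 + u$ ($I{\left(u,H \right)} = u - 3 = -3 + u$)
$\left(I{\left(3 \left(-1\right),-5 \right)} 6 g\right)^{2} = \left(\left(-3 + 3 \left(-1\right)\right) 6 \left(- \frac{23}{4}\right)\right)^{2} = \left(\left(-3 - 3\right) 6 \left(- \frac{23}{4}\right)\right)^{2} = \left(\left(-6\right) 6 \left(- \frac{23}{4}\right)\right)^{2} = \left(\left(-36\right) \left(- \frac{23}{4}\right)\right)^{2} = 207^{2} = 42849$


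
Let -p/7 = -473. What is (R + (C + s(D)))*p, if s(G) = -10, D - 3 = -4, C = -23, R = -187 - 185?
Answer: -1340955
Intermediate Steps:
p = 3311 (p = -7*(-473) = 3311)
R = -372
D = -1 (D = 3 - 4 = -1)
(R + (C + s(D)))*p = (-372 + (-23 - 10))*3311 = (-372 - 33)*3311 = -405*3311 = -1340955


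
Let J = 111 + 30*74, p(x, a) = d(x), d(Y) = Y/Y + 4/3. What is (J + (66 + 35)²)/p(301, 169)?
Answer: 37596/7 ≈ 5370.9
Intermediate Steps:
d(Y) = 7/3 (d(Y) = 1 + 4*(⅓) = 1 + 4/3 = 7/3)
p(x, a) = 7/3
J = 2331 (J = 111 + 2220 = 2331)
(J + (66 + 35)²)/p(301, 169) = (2331 + (66 + 35)²)/(7/3) = (2331 + 101²)*(3/7) = (2331 + 10201)*(3/7) = 12532*(3/7) = 37596/7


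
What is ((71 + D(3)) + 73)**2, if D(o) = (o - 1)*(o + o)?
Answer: 24336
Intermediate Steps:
D(o) = 2*o*(-1 + o) (D(o) = (-1 + o)*(2*o) = 2*o*(-1 + o))
((71 + D(3)) + 73)**2 = ((71 + 2*3*(-1 + 3)) + 73)**2 = ((71 + 2*3*2) + 73)**2 = ((71 + 12) + 73)**2 = (83 + 73)**2 = 156**2 = 24336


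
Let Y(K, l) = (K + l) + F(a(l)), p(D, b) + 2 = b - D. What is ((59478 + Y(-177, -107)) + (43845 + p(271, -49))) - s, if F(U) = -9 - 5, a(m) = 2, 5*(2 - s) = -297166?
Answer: 216339/5 ≈ 43268.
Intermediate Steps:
s = 297176/5 (s = 2 - ⅕*(-297166) = 2 + 297166/5 = 297176/5 ≈ 59435.)
F(U) = -14
p(D, b) = -2 + b - D (p(D, b) = -2 + (b - D) = -2 + b - D)
Y(K, l) = -14 + K + l (Y(K, l) = (K + l) - 14 = -14 + K + l)
((59478 + Y(-177, -107)) + (43845 + p(271, -49))) - s = ((59478 + (-14 - 177 - 107)) + (43845 + (-2 - 49 - 1*271))) - 1*297176/5 = ((59478 - 298) + (43845 + (-2 - 49 - 271))) - 297176/5 = (59180 + (43845 - 322)) - 297176/5 = (59180 + 43523) - 297176/5 = 102703 - 297176/5 = 216339/5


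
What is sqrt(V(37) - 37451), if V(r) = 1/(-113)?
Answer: 2*I*sqrt(119552983)/113 ≈ 193.52*I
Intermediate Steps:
V(r) = -1/113
sqrt(V(37) - 37451) = sqrt(-1/113 - 37451) = sqrt(-4231964/113) = 2*I*sqrt(119552983)/113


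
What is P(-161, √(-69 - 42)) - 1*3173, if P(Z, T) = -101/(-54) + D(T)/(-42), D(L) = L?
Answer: -171241/54 - I*√111/42 ≈ -3171.1 - 0.25085*I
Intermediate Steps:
P(Z, T) = 101/54 - T/42 (P(Z, T) = -101/(-54) + T/(-42) = -101*(-1/54) + T*(-1/42) = 101/54 - T/42)
P(-161, √(-69 - 42)) - 1*3173 = (101/54 - √(-69 - 42)/42) - 1*3173 = (101/54 - I*√111/42) - 3173 = -171241/54 - I*√111/42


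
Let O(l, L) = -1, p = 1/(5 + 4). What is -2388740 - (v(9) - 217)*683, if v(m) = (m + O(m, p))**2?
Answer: -2284241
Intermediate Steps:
p = 1/9 ≈ 0.11111
v(m) = (-1 + m)**2 (v(m) = (m - 1)**2 = (-1 + m)**2)
-2388740 - (v(9) - 217)*683 = -2388740 - ((-1 + 9)**2 - 217)*683 = -2388740 - (8**2 - 217)*683 = -2388740 - (64 - 217)*683 = -2388740 - (-153)*683 = -2388740 - 1*(-104499) = -2388740 + 104499 = -2284241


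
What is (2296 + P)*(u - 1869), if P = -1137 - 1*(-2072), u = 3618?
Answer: 5651019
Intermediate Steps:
P = 935 (P = -1137 + 2072 = 935)
(2296 + P)*(u - 1869) = (2296 + 935)*(3618 - 1869) = 3231*1749 = 5651019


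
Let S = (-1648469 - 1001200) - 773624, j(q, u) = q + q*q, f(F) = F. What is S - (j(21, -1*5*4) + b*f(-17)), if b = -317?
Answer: -3429144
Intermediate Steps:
j(q, u) = q + q²
S = -3423293 (S = -2649669 - 773624 = -3423293)
S - (j(21, -1*5*4) + b*f(-17)) = -3423293 - (21*(1 + 21) - 317*(-17)) = -3423293 - (21*22 + 5389) = -3423293 - (462 + 5389) = -3423293 - 1*5851 = -3423293 - 5851 = -3429144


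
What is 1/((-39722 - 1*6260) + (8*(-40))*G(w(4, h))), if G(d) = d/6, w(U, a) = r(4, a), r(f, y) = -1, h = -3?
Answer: -3/137786 ≈ -2.1773e-5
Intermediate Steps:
w(U, a) = -1
G(d) = d/6 (G(d) = d*(1/6) = d/6)
1/((-39722 - 1*6260) + (8*(-40))*G(w(4, h))) = 1/((-39722 - 1*6260) + (8*(-40))*((1/6)*(-1))) = 1/((-39722 - 6260) - 320*(-1/6)) = 1/(-45982 + 160/3) = 1/(-137786/3) = -3/137786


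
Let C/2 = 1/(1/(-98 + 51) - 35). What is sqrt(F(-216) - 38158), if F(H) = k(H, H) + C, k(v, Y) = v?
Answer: I*sqrt(25991861727)/823 ≈ 195.89*I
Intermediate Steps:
C = -47/823 (C = 2/(1/(-98 + 51) - 35) = 2/(1/(-47) - 35) = 2/(-1/47 - 35) = 2/(-1646/47) = 2*(-47/1646) = -47/823 ≈ -0.057108)
F(H) = -47/823 + H (F(H) = H - 47/823 = -47/823 + H)
sqrt(F(-216) - 38158) = sqrt((-47/823 - 216) - 38158) = sqrt(-177815/823 - 38158) = sqrt(-31581849/823) = I*sqrt(25991861727)/823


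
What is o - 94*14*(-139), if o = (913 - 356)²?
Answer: 493173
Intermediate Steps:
o = 310249 (o = 557² = 310249)
o - 94*14*(-139) = 310249 - 94*14*(-139) = 310249 - 1316*(-139) = 310249 - 1*(-182924) = 310249 + 182924 = 493173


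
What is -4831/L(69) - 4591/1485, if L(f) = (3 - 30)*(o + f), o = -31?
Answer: 91247/56430 ≈ 1.6170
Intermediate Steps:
L(f) = 837 - 27*f (L(f) = (3 - 30)*(-31 + f) = -27*(-31 + f) = 837 - 27*f)
-4831/L(69) - 4591/1485 = -4831/(837 - 27*69) - 4591/1485 = -4831/(837 - 1863) - 4591*1/1485 = -4831/(-1026) - 4591/1485 = -4831*(-1/1026) - 4591/1485 = 4831/1026 - 4591/1485 = 91247/56430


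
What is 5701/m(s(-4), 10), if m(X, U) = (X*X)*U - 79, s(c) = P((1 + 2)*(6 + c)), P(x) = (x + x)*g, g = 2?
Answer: 5701/5681 ≈ 1.0035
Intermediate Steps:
P(x) = 4*x (P(x) = (x + x)*2 = (2*x)*2 = 4*x)
s(c) = 72 + 12*c (s(c) = 4*((1 + 2)*(6 + c)) = 4*(3*(6 + c)) = 4*(18 + 3*c) = 72 + 12*c)
m(X, U) = -79 + U*X² (m(X, U) = X²*U - 79 = U*X² - 79 = -79 + U*X²)
5701/m(s(-4), 10) = 5701/(-79 + 10*(72 + 12*(-4))²) = 5701/(-79 + 10*(72 - 48)²) = 5701/(-79 + 10*24²) = 5701/(-79 + 10*576) = 5701/(-79 + 5760) = 5701/5681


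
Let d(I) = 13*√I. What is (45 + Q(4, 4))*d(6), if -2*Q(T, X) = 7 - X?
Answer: 1131*√6/2 ≈ 1385.2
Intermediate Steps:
Q(T, X) = -7/2 + X/2 (Q(T, X) = -(7 - X)/2 = -7/2 + X/2)
(45 + Q(4, 4))*d(6) = (45 + (-7/2 + (½)*4))*(13*√6) = (45 + (-7/2 + 2))*(13*√6) = (45 - 3/2)*(13*√6) = 87*(13*√6)/2 = 1131*√6/2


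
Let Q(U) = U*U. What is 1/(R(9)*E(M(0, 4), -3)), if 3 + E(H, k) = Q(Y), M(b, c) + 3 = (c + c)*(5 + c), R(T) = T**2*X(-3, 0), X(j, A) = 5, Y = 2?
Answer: 1/405 ≈ 0.0024691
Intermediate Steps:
Q(U) = U**2
R(T) = 5*T**2 (R(T) = T**2*5 = 5*T**2)
M(b, c) = -3 + 2*c*(5 + c) (M(b, c) = -3 + (c + c)*(5 + c) = -3 + (2*c)*(5 + c) = -3 + 2*c*(5 + c))
E(H, k) = 1 (E(H, k) = -3 + 2**2 = -3 + 4 = 1)
1/(R(9)*E(M(0, 4), -3)) = 1/((5*9**2)*1) = 1/((5*81)*1) = 1/(405*1) = 1/405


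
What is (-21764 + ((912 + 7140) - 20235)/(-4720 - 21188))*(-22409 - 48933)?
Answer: 6704358849653/4318 ≈ 1.5527e+9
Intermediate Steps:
(-21764 + ((912 + 7140) - 20235)/(-4720 - 21188))*(-22409 - 48933) = (-21764 + (8052 - 20235)/(-25908))*(-71342) = (-21764 - 12183*(-1/25908))*(-71342) = (-21764 + 4061/8636)*(-71342) = -187949843/8636*(-71342) = 6704358849653/4318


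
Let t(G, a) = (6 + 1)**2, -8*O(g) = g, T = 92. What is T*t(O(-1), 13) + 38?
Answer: 4546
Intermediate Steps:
O(g) = -g/8
t(G, a) = 49 (t(G, a) = 7**2 = 49)
T*t(O(-1), 13) + 38 = 92*49 + 38 = 4508 + 38 = 4546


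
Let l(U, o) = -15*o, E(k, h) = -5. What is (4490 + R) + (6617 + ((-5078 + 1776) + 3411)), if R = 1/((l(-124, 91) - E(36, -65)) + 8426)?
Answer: 79252257/7066 ≈ 11216.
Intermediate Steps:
R = 1/7066 (R = 1/((-15*91 - 1*(-5)) + 8426) = 1/((-1365 + 5) + 8426) = 1/(-1360 + 8426) = 1/7066 ≈ 0.00014152)
(4490 + R) + (6617 + ((-5078 + 1776) + 3411)) = (4490 + 1/7066) + (6617 + ((-5078 + 1776) + 3411)) = 31726341/7066 + (6617 + (-3302 + 3411)) = 31726341/7066 + (6617 + 109) = 31726341/7066 + 6726 = 79252257/7066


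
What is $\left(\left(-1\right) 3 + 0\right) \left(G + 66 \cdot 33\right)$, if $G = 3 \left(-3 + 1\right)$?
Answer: $-6516$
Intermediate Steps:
$G = -6$ ($G = 3 \left(-2\right) = -6$)
$\left(\left(-1\right) 3 + 0\right) \left(G + 66 \cdot 33\right) = \left(\left(-1\right) 3 + 0\right) \left(-6 + 66 \cdot 33\right) = \left(-3 + 0\right) \left(-6 + 2178\right) = \left(-3\right) 2172 = -6516$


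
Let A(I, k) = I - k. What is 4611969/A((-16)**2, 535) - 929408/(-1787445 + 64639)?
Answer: -441403808899/26703493 ≈ -16530.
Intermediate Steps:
4611969/A((-16)**2, 535) - 929408/(-1787445 + 64639) = 4611969/((-16)**2 - 1*535) - 929408/(-1787445 + 64639) = 4611969/(256 - 535) - 929408/(-1722806) = 4611969/(-279) - 929408*(-1/1722806) = 4611969*(-1/279) + 464704/861403 = -512441/31 + 464704/861403 = -441403808899/26703493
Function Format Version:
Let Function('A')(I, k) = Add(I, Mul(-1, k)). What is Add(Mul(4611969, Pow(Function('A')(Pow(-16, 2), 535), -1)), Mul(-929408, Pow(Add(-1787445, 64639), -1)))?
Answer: Rational(-441403808899, 26703493) ≈ -16530.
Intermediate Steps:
Add(Mul(4611969, Pow(Function('A')(Pow(-16, 2), 535), -1)), Mul(-929408, Pow(Add(-1787445, 64639), -1))) = Add(Mul(4611969, Pow(Add(Pow(-16, 2), Mul(-1, 535)), -1)), Mul(-929408, Pow(Add(-1787445, 64639), -1))) = Add(Mul(4611969, Pow(Add(256, -535), -1)), Mul(-929408, Pow(-1722806, -1))) = Add(Mul(4611969, Pow(-279, -1)), Mul(-929408, Rational(-1, 1722806))) = Add(Mul(4611969, Rational(-1, 279)), Rational(464704, 861403)) = Add(Rational(-512441, 31), Rational(464704, 861403)) = Rational(-441403808899, 26703493)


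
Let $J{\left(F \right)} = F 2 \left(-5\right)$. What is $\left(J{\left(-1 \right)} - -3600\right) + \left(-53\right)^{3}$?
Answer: $-145267$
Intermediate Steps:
$J{\left(F \right)} = - 10 F$ ($J{\left(F \right)} = 2 F \left(-5\right) = - 10 F$)
$\left(J{\left(-1 \right)} - -3600\right) + \left(-53\right)^{3} = \left(\left(-10\right) \left(-1\right) - -3600\right) + \left(-53\right)^{3} = \left(10 + 3600\right) - 148877 = 3610 - 148877 = -145267$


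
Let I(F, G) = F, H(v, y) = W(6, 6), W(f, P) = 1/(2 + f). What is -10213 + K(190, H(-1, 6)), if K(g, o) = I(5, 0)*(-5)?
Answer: -10238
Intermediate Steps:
H(v, y) = 1/8 (H(v, y) = 1/(2 + 6) = 1/8)
K(g, o) = -25 (K(g, o) = 5*(-5) = -25)
-10213 + K(190, H(-1, 6)) = -10213 - 25 = -10238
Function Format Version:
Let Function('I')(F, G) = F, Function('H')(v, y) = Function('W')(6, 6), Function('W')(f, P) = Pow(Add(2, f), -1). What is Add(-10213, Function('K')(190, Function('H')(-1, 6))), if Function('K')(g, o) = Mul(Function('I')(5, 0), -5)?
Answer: -10238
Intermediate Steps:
Function('H')(v, y) = Rational(1, 8) (Function('H')(v, y) = Pow(Add(2, 6), -1) = Pow(8, -1) = Rational(1, 8))
Function('K')(g, o) = -25 (Function('K')(g, o) = Mul(5, -5) = -25)
Add(-10213, Function('K')(190, Function('H')(-1, 6))) = Add(-10213, -25) = -10238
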